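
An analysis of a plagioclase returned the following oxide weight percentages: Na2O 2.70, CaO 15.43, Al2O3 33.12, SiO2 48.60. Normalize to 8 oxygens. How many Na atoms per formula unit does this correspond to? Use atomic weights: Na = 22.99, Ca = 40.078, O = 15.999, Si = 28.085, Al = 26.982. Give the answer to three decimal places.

Na2O (M=61.979): mol = 0.04356; Na = 0.08712, O = 0.04356.
CaO (M=56.077): mol = 0.27516; Ca = 0.27516, O = 0.27516.
Al2O3 (M=101.961): mol = 0.32483; Al = 0.64966, O = 0.97449.
SiO2 (M=60.083): mol = 0.80888; Si = 0.80888, O = 1.61776.
ΣO = 2.91097; factor = 8/ΣO = 2.74822.
Na apfu = 0.08712 × 2.74822 = 0.239.

0.239 Na apfu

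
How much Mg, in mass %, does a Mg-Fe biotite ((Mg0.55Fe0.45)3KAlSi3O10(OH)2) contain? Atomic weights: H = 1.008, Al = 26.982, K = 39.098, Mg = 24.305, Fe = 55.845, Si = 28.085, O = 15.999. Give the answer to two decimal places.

8.72 mass %

M((Mg0.55Fe0.45)3KAlSi3O10(OH)2) = 459.833 g/mol.
Mg contributes 1.65 × 24.305 = 40.103 g per mole.
40.103/459.833 = 0.0872 → 8.72%.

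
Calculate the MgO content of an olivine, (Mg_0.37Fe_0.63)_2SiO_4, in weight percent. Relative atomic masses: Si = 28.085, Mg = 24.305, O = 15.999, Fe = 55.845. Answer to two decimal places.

16.53 wt%

Molar mass of (Mg_0.37Fe_0.63)_2SiO_4 = 0.74×24.305 + 1.26×55.845 + 1×28.085 + 4×15.999 = 180.431 g/mol.
Each formula unit contains 0.74 Mg, equivalent to 0.74/1 = 0.7400 mol MgO.
M(MgO) = 1×24.305 + 1×15.999 = 40.304 g/mol.
Mass of MgO per formula unit = 0.7400 × 40.304 = 29.825 g.
MgO wt% = 29.825 / 180.431 × 100 = 16.53%.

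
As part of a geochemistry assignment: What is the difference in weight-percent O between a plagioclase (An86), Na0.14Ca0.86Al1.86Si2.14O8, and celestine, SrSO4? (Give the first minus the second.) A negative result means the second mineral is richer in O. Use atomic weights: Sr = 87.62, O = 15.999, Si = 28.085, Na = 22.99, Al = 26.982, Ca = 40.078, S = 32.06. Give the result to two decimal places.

11.54 percentage points

O in Na0.14Ca0.86Al1.86Si2.14O8: molar mass 275.966 g/mol; 8×15.999 = 127.992 g → 46.38 wt%.
O in SrSO4: molar mass 183.676 g/mol; 4×15.999 = 63.996 g → 34.84 wt%.
Difference = 46.38 − 34.84 = 11.54 percentage points.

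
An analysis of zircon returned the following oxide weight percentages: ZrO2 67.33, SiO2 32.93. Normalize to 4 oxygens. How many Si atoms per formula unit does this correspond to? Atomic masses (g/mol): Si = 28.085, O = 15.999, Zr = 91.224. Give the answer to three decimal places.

1.002 Si apfu

ZrO2 (M=123.222): mol = 0.54641; Zr = 0.54641, O = 1.09282.
SiO2 (M=60.083): mol = 0.54808; Si = 0.54808, O = 1.09616.
ΣO = 2.18898; factor = 4/ΣO = 1.82734.
Si apfu = 0.54808 × 1.82734 = 1.002.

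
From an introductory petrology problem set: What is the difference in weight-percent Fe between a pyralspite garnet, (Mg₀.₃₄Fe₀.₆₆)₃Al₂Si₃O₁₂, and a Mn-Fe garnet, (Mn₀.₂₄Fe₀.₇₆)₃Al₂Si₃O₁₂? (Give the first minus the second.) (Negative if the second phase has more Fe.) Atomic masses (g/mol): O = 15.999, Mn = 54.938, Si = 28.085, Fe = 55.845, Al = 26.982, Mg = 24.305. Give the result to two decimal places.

-1.86 percentage points

M((Mg₀.₃₄Fe₀.₆₆)₃Al₂Si₃O₁₂) = 465.571 g/mol, so wt% Fe = 110.573/465.571 × 100 = 23.75%.
M((Mn₀.₂₄Fe₀.₇₆)₃Al₂Si₃O₁₂) = 497.089 g/mol, so wt% Fe = 127.327/497.089 × 100 = 25.61%.
23.75 − 25.61 = -1.86 pp.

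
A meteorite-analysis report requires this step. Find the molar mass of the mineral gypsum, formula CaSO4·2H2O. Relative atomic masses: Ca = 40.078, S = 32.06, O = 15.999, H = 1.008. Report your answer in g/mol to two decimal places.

172.16 g/mol

The formula mass is the sum 1·40.078 + 1·32.06 + 6·15.999 + 4·1.008.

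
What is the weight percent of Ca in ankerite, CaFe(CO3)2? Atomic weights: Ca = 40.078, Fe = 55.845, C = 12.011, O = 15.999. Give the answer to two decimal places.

M(CaFe(CO3)2) = 215.939 g/mol.
Ca contributes 1 × 40.078 = 40.078 g per mole.
40.078/215.939 = 0.1856 → 18.56%.

18.56 wt%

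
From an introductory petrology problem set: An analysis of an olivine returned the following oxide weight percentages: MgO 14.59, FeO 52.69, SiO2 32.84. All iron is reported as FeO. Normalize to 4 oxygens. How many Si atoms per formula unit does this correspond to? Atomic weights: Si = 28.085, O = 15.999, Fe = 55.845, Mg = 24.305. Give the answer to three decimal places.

0.999 Si apfu

MgO (M=40.304): mol = 0.36200; Mg = 0.36200, O = 0.36200.
FeO (M=71.844): mol = 0.73339; Fe = 0.73339, O = 0.73339.
SiO2 (M=60.083): mol = 0.54658; Si = 0.54658, O = 1.09316.
ΣO = 2.18855; factor = 4/ΣO = 1.82769.
Si apfu = 0.54658 × 1.82769 = 0.999.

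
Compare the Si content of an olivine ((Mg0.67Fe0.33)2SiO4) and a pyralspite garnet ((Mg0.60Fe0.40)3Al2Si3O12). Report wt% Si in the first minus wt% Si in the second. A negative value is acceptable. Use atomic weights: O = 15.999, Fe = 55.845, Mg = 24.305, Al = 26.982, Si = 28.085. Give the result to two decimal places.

-1.72 percentage points

First mineral: 28.085 g Si in 161.507 g formula = 17.39 wt% Si.
Second mineral: 84.255 g Si in 440.970 g formula = 19.11 wt% Si.
17.39% − 19.11% gives a difference of -1.72 percentage points.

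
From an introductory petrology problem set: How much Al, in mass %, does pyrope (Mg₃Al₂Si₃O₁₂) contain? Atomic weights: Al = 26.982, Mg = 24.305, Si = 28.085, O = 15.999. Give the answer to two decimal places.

13.39 mass %

Formula mass = 3×24.305 + 2×26.982 + 3×28.085 + 12×15.999 = 403.122 g/mol, of which 53.964 g is Al.
So Al makes up 53.964/403.122 = 0.1339 of the mass, i.e. 13.39%.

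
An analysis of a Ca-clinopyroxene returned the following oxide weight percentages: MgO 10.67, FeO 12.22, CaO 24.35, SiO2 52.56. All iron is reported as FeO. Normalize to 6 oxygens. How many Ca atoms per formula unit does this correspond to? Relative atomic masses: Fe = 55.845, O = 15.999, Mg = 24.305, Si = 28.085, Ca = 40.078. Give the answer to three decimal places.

MgO (M=40.304): mol = 0.26474; Mg = 0.26474, O = 0.26474.
FeO (M=71.844): mol = 0.17009; Fe = 0.17009, O = 0.17009.
CaO (M=56.077): mol = 0.43422; Ca = 0.43422, O = 0.43422.
SiO2 (M=60.083): mol = 0.87479; Si = 0.87479, O = 1.74958.
ΣO = 2.61863; factor = 6/ΣO = 2.29127.
Ca apfu = 0.43422 × 2.29127 = 0.995.

0.995 Ca apfu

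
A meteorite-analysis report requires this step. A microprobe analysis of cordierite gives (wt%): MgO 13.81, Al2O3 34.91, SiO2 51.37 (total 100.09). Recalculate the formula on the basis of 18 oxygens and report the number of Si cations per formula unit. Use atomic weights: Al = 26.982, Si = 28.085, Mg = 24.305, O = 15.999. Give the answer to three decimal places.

MgO: 13.81/40.304 = 0.34265 mol → 0.34265 mol Mg, 0.34265 mol O.
Al2O3: 34.91/101.961 = 0.34239 mol → 0.68478 mol Al, 1.02717 mol O.
SiO2: 51.37/60.083 = 0.85498 mol → 0.85498 mol Si, 1.70996 mol O.
Total oxygen = 3.07978 mol. Normalization factor = 18/3.07978 = 5.84457.
Si per 18 O = 0.85498 × 5.84457 = 4.997.

4.997 Si apfu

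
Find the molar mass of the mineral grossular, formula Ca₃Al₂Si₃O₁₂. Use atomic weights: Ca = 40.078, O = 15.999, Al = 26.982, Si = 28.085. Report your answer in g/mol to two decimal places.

450.44 g/mol

The formula mass is the sum 3(40.078) + 2(26.982) + 3(28.085) + 12(15.999).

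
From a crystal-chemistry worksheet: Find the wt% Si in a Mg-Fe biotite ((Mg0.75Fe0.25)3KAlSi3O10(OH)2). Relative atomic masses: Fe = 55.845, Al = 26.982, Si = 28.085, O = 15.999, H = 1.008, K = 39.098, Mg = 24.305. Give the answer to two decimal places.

M((Mg0.75Fe0.25)3KAlSi3O10(OH)2) = 440.909 g/mol.
Si contributes 3 × 28.085 = 84.255 g per mole.
84.255/440.909 = 0.1911 → 19.11%.

19.11 weight percent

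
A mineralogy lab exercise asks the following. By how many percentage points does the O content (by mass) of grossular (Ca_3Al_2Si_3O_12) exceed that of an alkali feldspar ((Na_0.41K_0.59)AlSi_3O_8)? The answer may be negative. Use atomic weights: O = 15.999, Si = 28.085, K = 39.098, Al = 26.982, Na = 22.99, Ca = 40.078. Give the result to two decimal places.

-4.48 percentage points

O in Ca_3Al_2Si_3O_12: molar mass 450.441 g/mol; 12×15.999 = 191.988 g → 42.62 wt%.
O in (Na_0.41K_0.59)AlSi_3O_8: molar mass 271.723 g/mol; 8×15.999 = 127.992 g → 47.10 wt%.
Difference = 42.62 − 47.10 = -4.48 percentage points.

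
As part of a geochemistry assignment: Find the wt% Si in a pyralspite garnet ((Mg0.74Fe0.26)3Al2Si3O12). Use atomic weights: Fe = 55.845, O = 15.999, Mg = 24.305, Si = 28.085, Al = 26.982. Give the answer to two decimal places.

19.70 weight percent

Molar mass of (Mg0.74Fe0.26)3Al2Si3O12: 2.22·24.305 + 0.78·55.845 + 2·26.982 + 3·28.085 + 12·15.999 = 427.723 g/mol.
Mass of Si per formula unit: 3 × 28.085 = 84.255 g.
Weight fraction Si = 84.255 / 427.723 = 0.1970.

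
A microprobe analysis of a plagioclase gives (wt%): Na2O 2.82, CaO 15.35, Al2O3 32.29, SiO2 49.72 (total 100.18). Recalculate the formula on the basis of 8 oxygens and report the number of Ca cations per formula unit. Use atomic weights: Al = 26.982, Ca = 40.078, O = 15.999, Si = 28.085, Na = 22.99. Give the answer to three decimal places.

0.749 Ca apfu

2.82 wt% Na2O ÷ 61.979 g/mol = 0.04550 mol, giving 0.09100 Na and 0.04550 O.
15.35 wt% CaO ÷ 56.077 g/mol = 0.27373 mol, giving 0.27373 Ca and 0.27373 O.
32.29 wt% Al2O3 ÷ 101.961 g/mol = 0.31669 mol, giving 0.63338 Al and 0.95007 O.
49.72 wt% SiO2 ÷ 60.083 g/mol = 0.82752 mol, giving 0.82752 Si and 1.65504 O.
Oxygen sums to 2.92434; scaling by 8/2.92434 = 2.73566 puts the formula on 8 O.
Ca: 0.27373 × 2.73566 = 0.749 atoms per formula unit.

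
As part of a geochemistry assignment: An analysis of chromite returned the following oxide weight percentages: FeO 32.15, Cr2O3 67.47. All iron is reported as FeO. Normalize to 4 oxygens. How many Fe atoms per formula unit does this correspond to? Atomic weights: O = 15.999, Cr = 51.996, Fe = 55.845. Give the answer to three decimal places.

1.006 Fe apfu

32.15 wt% FeO ÷ 71.844 g/mol = 0.44750 mol, giving 0.44750 Fe and 0.44750 O.
67.47 wt% Cr2O3 ÷ 151.989 g/mol = 0.44391 mol, giving 0.88782 Cr and 1.33173 O.
Oxygen sums to 1.77923; scaling by 4/1.77923 = 2.24816 puts the formula on 4 O.
Fe: 0.44750 × 2.24816 = 1.006 atoms per formula unit.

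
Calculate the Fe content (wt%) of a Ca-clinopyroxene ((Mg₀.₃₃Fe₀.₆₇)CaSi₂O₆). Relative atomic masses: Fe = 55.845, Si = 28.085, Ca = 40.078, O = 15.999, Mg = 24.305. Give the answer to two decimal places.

15.74 wt%

M((Mg₀.₃₃Fe₀.₆₇)CaSi₂O₆) = 237.679 g/mol.
Fe contributes 0.67 × 55.845 = 37.416 g per mole.
37.416/237.679 = 0.1574 → 15.74%.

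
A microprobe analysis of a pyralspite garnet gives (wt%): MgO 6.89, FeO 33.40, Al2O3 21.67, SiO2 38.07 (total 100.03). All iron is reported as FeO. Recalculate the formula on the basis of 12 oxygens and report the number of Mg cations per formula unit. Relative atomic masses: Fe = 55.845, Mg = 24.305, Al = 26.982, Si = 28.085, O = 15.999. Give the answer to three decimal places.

0.807 Mg apfu

MgO (M=40.304): mol = 0.17095; Mg = 0.17095, O = 0.17095.
FeO (M=71.844): mol = 0.46490; Fe = 0.46490, O = 0.46490.
Al2O3 (M=101.961): mol = 0.21253; Al = 0.42506, O = 0.63759.
SiO2 (M=60.083): mol = 0.63362; Si = 0.63362, O = 1.26724.
ΣO = 2.54068; factor = 12/ΣO = 4.72314.
Mg apfu = 0.17095 × 4.72314 = 0.807.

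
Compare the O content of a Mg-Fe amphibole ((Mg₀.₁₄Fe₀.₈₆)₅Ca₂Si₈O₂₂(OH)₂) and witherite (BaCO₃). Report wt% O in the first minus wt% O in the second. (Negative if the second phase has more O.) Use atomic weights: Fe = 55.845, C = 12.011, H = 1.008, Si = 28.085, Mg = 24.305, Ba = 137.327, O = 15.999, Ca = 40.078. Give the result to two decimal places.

16.18 percentage points

M((Mg₀.₁₄Fe₀.₈₆)₅Ca₂Si₈O₂₂(OH)₂) = 947.975 g/mol, so wt% O = 383.976/947.975 × 100 = 40.50%.
M(BaCO₃) = 197.335 g/mol, so wt% O = 47.997/197.335 × 100 = 24.32%.
40.50 − 24.32 = 16.18 pp.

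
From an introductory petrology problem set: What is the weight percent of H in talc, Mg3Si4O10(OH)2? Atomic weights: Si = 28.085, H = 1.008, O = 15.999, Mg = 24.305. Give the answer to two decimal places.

0.53 weight percent

Molar mass of Mg3Si4O10(OH)2: 3·24.305 + 4·28.085 + 12·15.999 + 2·1.008 = 379.259 g/mol.
Mass of H per formula unit: 2 × 1.008 = 2.016 g.
Weight fraction H = 2.016 / 379.259 = 0.0053.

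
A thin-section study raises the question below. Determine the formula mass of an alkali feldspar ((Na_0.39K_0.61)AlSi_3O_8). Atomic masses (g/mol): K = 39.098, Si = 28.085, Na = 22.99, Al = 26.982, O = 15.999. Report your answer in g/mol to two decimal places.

The formula mass is the sum 0.39(22.99) + 0.61(39.098) + 1(26.982) + 3(28.085) + 8(15.999).

272.04 g/mol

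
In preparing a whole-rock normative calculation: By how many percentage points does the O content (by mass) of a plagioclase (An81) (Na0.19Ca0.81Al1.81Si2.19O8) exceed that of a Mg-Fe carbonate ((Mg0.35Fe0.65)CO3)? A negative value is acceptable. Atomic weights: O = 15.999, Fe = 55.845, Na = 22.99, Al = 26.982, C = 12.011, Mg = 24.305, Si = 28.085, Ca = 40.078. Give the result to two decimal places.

O in Na0.19Ca0.81Al1.81Si2.19O8: molar mass 275.167 g/mol; 8×15.999 = 127.992 g → 46.51 wt%.
O in (Mg0.35Fe0.65)CO3: molar mass 104.814 g/mol; 3×15.999 = 47.997 g → 45.79 wt%.
Difference = 46.51 − 45.79 = 0.72 percentage points.

0.72 percentage points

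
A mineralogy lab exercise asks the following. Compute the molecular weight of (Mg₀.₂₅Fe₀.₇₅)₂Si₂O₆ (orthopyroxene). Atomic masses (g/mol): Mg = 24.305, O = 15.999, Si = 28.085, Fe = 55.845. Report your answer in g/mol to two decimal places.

248.08 g/mol

The formula mass is the sum 0.50*24.305 + 1.50*55.845 + 2*28.085 + 6*15.999.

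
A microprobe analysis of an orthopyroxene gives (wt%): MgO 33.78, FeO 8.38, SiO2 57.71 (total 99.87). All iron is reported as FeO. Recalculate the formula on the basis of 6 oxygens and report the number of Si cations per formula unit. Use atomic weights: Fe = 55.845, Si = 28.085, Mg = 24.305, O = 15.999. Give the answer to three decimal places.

2.004 Si apfu

MgO (M=40.304): mol = 0.83813; Mg = 0.83813, O = 0.83813.
FeO (M=71.844): mol = 0.11664; Fe = 0.11664, O = 0.11664.
SiO2 (M=60.083): mol = 0.96050; Si = 0.96050, O = 1.92100.
ΣO = 2.87577; factor = 6/ΣO = 2.08640.
Si apfu = 0.96050 × 2.08640 = 2.004.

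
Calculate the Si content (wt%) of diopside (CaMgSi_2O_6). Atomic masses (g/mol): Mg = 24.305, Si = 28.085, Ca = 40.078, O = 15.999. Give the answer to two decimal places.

Molar mass of CaMgSi_2O_6: 1×40.078 + 1×24.305 + 2×28.085 + 6×15.999 = 216.547 g/mol.
Mass of Si per formula unit: 2 × 28.085 = 56.170 g.
Weight fraction Si = 56.170 / 216.547 = 0.2594.

25.94 wt%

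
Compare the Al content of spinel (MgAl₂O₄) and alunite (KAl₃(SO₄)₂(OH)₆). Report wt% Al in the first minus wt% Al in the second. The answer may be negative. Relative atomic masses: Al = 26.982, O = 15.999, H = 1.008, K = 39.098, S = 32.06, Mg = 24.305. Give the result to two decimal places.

First mineral: 53.964 g Al in 142.265 g formula = 37.93 wt% Al.
Second mineral: 80.946 g Al in 414.198 g formula = 19.54 wt% Al.
37.93% − 19.54% gives a difference of 18.39 percentage points.

18.39 percentage points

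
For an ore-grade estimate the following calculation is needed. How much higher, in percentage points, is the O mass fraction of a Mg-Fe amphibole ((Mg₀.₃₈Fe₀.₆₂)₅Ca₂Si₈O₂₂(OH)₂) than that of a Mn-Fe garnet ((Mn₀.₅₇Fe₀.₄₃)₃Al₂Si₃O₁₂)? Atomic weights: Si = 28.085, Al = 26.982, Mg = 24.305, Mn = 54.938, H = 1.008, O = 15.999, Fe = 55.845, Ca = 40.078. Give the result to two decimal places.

3.50 percentage points

O in (Mg₀.₃₈Fe₀.₆₂)₅Ca₂Si₈O₂₂(OH)₂: molar mass 910.127 g/mol; 24×15.999 = 383.976 g → 42.19 wt%.
O in (Mn₀.₅₇Fe₀.₄₃)₃Al₂Si₃O₁₂: molar mass 496.191 g/mol; 12×15.999 = 191.988 g → 38.69 wt%.
Difference = 42.19 − 38.69 = 3.50 percentage points.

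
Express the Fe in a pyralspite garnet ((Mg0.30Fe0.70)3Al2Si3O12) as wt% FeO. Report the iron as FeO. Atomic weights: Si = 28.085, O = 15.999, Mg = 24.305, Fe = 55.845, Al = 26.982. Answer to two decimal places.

Formula mass = 469.356 g/mol.
2.10 Fe → 2.1000 mol FeO per formula unit; M(FeO) = 71.844, so FeO mass = 150.872 g.
150.872/469.356 × 100 = 32.14 wt%.

32.14 wt%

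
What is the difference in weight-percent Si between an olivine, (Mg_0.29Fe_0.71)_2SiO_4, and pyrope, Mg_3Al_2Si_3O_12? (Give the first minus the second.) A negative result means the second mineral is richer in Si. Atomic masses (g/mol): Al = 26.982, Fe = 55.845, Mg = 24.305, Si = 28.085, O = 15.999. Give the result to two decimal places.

-5.76 percentage points

M((Mg_0.29Fe_0.71)_2SiO_4) = 185.478 g/mol, so wt% Si = 28.085/185.478 × 100 = 15.14%.
M(Mg_3Al_2Si_3O_12) = 403.122 g/mol, so wt% Si = 84.255/403.122 × 100 = 20.90%.
15.14 − 20.90 = -5.76 pp.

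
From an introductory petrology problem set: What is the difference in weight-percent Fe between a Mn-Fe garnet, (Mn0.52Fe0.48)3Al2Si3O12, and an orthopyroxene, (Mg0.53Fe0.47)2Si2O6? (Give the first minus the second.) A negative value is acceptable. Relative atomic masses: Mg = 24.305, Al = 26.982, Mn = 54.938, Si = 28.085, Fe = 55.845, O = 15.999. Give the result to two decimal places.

First mineral: 80.417 g Fe in 496.327 g formula = 16.20 wt% Fe.
Second mineral: 52.494 g Fe in 230.422 g formula = 22.78 wt% Fe.
16.20% − 22.78% gives a difference of -6.58 percentage points.

-6.58 percentage points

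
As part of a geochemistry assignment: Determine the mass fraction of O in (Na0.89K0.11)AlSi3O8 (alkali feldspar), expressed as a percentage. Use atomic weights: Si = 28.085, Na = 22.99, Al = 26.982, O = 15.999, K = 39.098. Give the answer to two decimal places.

48.48 mass %

Molar mass of (Na0.89K0.11)AlSi3O8: 0.89×22.99 + 0.11×39.098 + 1×26.982 + 3×28.085 + 8×15.999 = 263.991 g/mol.
Mass of O per formula unit: 8 × 15.999 = 127.992 g.
Weight fraction O = 127.992 / 263.991 = 0.4848.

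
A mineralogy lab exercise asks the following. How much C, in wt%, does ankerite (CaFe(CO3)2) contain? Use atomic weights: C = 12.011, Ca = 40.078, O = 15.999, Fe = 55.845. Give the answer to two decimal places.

11.12 wt%

Formula mass = 1·40.078 + 1·55.845 + 2·12.011 + 6·15.999 = 215.939 g/mol, of which 24.022 g is C.
So C makes up 24.022/215.939 = 0.1112 of the mass, i.e. 11.12%.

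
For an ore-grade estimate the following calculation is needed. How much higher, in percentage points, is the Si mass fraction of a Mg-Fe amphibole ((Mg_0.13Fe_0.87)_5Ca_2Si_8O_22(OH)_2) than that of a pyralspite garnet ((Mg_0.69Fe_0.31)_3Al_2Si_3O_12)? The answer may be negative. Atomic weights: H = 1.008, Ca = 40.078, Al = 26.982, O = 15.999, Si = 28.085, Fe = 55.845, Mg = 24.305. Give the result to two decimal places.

First mineral: 224.680 g Si in 949.552 g formula = 23.66 wt% Si.
Second mineral: 84.255 g Si in 432.454 g formula = 19.48 wt% Si.
23.66% − 19.48% gives a difference of 4.18 percentage points.

4.18 percentage points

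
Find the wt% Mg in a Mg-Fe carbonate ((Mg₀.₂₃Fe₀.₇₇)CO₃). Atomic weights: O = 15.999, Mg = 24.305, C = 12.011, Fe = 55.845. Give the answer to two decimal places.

5.15 wt%

Formula mass = 0.23×24.305 + 0.77×55.845 + 1×12.011 + 3×15.999 = 108.599 g/mol, of which 5.590 g is Mg.
So Mg makes up 5.590/108.599 = 0.0515 of the mass, i.e. 5.15%.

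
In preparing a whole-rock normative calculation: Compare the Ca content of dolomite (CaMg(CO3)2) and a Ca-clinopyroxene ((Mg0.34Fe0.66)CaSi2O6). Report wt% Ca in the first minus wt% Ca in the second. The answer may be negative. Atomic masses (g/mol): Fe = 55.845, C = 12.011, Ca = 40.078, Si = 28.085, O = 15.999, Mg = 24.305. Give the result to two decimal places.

Ca in CaMg(CO3)2: molar mass 184.399 g/mol; 1×40.078 = 40.078 g → 21.73 wt%.
Ca in (Mg0.34Fe0.66)CaSi2O6: molar mass 237.363 g/mol; 1×40.078 = 40.078 g → 16.88 wt%.
Difference = 21.73 − 16.88 = 4.85 percentage points.

4.85 percentage points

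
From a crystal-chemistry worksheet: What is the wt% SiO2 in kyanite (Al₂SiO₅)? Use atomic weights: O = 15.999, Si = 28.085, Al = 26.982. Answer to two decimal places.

37.08 wt%

M(Al₂SiO₅) = 162.044 g/mol; M(SiO2) = 60.083 g/mol.
Moles SiO2 per formula unit = 1 Si ÷ 1 = 1.0000.
SiO2 fraction = (1.0000 × 60.083) / 162.044 = 60.083/162.044 = 0.3708.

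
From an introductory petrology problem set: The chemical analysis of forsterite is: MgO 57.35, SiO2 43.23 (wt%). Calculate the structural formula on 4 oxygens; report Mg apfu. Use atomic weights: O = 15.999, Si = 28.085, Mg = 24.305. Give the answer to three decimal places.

57.35 wt% MgO ÷ 40.304 g/mol = 1.42294 mol, giving 1.42294 Mg and 1.42294 O.
43.23 wt% SiO2 ÷ 60.083 g/mol = 0.71950 mol, giving 0.71950 Si and 1.43900 O.
Oxygen sums to 2.86194; scaling by 4/2.86194 = 1.39765 puts the formula on 4 O.
Mg: 1.42294 × 1.39765 = 1.989 atoms per formula unit.

1.989 Mg apfu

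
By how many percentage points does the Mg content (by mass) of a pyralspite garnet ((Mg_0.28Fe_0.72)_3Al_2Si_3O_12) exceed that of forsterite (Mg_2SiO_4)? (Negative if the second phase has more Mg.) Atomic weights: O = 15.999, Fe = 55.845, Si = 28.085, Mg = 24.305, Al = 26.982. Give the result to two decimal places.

-30.22 percentage points

M((Mg_0.28Fe_0.72)_3Al_2Si_3O_12) = 471.248 g/mol, so wt% Mg = 20.416/471.248 × 100 = 4.33%.
M(Mg_2SiO_4) = 140.691 g/mol, so wt% Mg = 48.610/140.691 × 100 = 34.55%.
4.33 − 34.55 = -30.22 pp.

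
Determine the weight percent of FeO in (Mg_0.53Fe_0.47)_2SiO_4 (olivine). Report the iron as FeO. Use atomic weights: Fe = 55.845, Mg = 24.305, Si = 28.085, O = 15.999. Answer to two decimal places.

Formula mass = 170.339 g/mol.
0.94 Fe → 0.9400 mol FeO per formula unit; M(FeO) = 71.844, so FeO mass = 67.533 g.
67.533/170.339 × 100 = 39.65 wt%.

39.65 wt%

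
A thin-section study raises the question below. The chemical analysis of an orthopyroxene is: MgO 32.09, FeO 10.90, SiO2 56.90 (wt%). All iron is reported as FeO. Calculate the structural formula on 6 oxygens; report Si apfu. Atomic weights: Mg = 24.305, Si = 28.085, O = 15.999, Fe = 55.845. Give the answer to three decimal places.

1.999 Si apfu

MgO: 32.09/40.304 = 0.79620 mol → 0.79620 mol Mg, 0.79620 mol O.
FeO: 10.90/71.844 = 0.15172 mol → 0.15172 mol Fe, 0.15172 mol O.
SiO2: 56.90/60.083 = 0.94702 mol → 0.94702 mol Si, 1.89404 mol O.
Total oxygen = 2.84196 mol. Normalization factor = 6/2.84196 = 2.11122.
Si per 6 O = 0.94702 × 2.11122 = 1.999.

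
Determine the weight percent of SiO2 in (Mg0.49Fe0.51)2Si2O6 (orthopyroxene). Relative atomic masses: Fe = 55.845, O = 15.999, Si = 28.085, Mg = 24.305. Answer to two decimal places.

Formula mass = 232.945 g/mol.
2 Si → 2.0000 mol SiO2 per formula unit; M(SiO2) = 60.083, so SiO2 mass = 120.166 g.
120.166/232.945 × 100 = 51.59 wt%.

51.59 wt%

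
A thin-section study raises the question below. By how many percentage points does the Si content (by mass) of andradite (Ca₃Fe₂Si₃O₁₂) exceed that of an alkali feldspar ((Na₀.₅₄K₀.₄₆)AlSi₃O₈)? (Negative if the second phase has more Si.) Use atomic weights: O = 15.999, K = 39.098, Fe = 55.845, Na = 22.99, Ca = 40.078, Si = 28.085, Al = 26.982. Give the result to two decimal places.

-14.67 percentage points

M(Ca₃Fe₂Si₃O₁₂) = 508.167 g/mol, so wt% Si = 84.255/508.167 × 100 = 16.58%.
M((Na₀.₅₄K₀.₄₆)AlSi₃O₈) = 269.629 g/mol, so wt% Si = 84.255/269.629 × 100 = 31.25%.
16.58 − 31.25 = -14.67 pp.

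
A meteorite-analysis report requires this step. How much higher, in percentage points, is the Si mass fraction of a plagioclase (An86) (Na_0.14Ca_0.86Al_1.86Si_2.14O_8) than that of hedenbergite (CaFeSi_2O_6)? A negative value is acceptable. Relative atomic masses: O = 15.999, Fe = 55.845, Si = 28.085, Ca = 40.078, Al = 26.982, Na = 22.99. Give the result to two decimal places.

First mineral: 60.102 g Si in 275.966 g formula = 21.78 wt% Si.
Second mineral: 56.170 g Si in 248.087 g formula = 22.64 wt% Si.
21.78% − 22.64% gives a difference of -0.86 percentage points.

-0.86 percentage points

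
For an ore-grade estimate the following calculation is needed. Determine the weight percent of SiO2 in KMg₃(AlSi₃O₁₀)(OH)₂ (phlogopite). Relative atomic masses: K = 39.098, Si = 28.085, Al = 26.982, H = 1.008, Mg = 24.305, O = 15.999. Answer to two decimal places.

43.20 wt%

Formula mass = 417.254 g/mol.
3 Si → 3.0000 mol SiO2 per formula unit; M(SiO2) = 60.083, so SiO2 mass = 180.249 g.
180.249/417.254 × 100 = 43.20 wt%.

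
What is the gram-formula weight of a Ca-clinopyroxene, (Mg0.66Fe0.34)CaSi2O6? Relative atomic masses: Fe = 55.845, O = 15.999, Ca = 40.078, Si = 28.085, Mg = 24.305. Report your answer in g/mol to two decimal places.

227.27 g/mol

Mg: 0.66 × 24.305 = 16.0413
Fe: 0.34 × 55.845 = 18.9873
Ca: 1 × 40.078 = 40.0780
Si: 2 × 28.085 = 56.1700
O: 6 × 15.999 = 95.9940
Summing the contributions gives the formula mass.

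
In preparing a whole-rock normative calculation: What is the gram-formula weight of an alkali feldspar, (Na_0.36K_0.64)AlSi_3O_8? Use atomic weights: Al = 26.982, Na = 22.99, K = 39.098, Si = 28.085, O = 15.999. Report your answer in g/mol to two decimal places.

272.53 g/mol

Na: 0.36 × 22.99 = 8.2764
K: 0.64 × 39.098 = 25.0227
Al: 1 × 26.982 = 26.9820
Si: 3 × 28.085 = 84.2550
O: 8 × 15.999 = 127.9920
Summing the contributions gives the formula mass.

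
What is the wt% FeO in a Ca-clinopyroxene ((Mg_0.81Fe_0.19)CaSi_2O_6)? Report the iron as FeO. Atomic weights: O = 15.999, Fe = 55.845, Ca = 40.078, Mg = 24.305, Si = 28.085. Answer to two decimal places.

Formula mass = 222.540 g/mol.
0.19 Fe → 0.1900 mol FeO per formula unit; M(FeO) = 71.844, so FeO mass = 13.650 g.
13.650/222.540 × 100 = 6.13 wt%.

6.13 wt%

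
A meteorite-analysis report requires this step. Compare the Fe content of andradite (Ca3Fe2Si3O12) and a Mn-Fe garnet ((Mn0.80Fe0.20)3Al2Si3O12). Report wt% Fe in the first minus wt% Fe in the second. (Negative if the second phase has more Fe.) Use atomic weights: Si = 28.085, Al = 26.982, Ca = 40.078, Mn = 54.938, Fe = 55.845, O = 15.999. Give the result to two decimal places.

M(Ca3Fe2Si3O12) = 508.167 g/mol, so wt% Fe = 111.690/508.167 × 100 = 21.98%.
M((Mn0.80Fe0.20)3Al2Si3O12) = 495.565 g/mol, so wt% Fe = 33.507/495.565 × 100 = 6.76%.
21.98 − 6.76 = 15.22 pp.

15.22 percentage points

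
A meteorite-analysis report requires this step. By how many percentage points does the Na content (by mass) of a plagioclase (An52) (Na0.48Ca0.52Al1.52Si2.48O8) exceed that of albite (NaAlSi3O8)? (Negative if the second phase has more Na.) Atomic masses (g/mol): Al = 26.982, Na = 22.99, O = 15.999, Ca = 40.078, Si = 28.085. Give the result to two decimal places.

-4.69 percentage points

M(Na0.48Ca0.52Al1.52Si2.48O8) = 270.531 g/mol, so wt% Na = 11.035/270.531 × 100 = 4.08%.
M(NaAlSi3O8) = 262.219 g/mol, so wt% Na = 22.990/262.219 × 100 = 8.77%.
4.08 − 8.77 = -4.69 pp.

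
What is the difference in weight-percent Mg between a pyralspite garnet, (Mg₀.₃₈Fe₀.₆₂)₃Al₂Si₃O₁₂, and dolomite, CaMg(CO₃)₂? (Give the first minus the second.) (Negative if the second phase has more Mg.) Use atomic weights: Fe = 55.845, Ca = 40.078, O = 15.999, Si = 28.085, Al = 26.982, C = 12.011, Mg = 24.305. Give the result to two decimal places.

M((Mg₀.₃₈Fe₀.₆₂)₃Al₂Si₃O₁₂) = 461.786 g/mol, so wt% Mg = 27.708/461.786 × 100 = 6.00%.
M(CaMg(CO₃)₂) = 184.399 g/mol, so wt% Mg = 24.305/184.399 × 100 = 13.18%.
6.00 − 13.18 = -7.18 pp.

-7.18 percentage points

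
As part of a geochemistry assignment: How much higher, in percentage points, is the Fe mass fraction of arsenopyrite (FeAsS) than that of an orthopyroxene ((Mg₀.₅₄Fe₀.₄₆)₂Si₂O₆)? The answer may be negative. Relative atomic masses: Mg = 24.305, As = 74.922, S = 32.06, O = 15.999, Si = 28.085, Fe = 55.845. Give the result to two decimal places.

11.94 percentage points

First mineral: 55.845 g Fe in 162.827 g formula = 34.30 wt% Fe.
Second mineral: 51.377 g Fe in 229.791 g formula = 22.36 wt% Fe.
34.30% − 22.36% gives a difference of 11.94 percentage points.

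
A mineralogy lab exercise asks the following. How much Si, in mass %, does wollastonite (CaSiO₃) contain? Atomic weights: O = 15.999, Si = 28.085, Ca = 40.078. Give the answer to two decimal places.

24.18 mass %

Formula mass = 1×40.078 + 1×28.085 + 3×15.999 = 116.160 g/mol, of which 28.085 g is Si.
So Si makes up 28.085/116.160 = 0.2418 of the mass, i.e. 24.18%.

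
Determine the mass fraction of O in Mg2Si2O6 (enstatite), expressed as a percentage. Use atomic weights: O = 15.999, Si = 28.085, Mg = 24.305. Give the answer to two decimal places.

M(Mg2Si2O6) = 200.774 g/mol.
O contributes 6 × 15.999 = 95.994 g per mole.
95.994/200.774 = 0.4781 → 47.81%.

47.81 weight percent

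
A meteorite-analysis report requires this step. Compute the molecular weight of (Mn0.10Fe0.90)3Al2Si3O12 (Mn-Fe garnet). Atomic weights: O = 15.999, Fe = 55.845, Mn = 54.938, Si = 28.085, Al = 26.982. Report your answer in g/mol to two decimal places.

497.47 g/mol

The formula mass is the sum 0.30*54.938 + 2.70*55.845 + 2*26.982 + 3*28.085 + 12*15.999.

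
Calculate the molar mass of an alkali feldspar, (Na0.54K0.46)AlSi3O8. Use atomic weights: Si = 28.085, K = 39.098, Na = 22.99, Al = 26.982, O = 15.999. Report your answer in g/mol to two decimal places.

269.63 g/mol

Na: 0.54 × 22.99 = 12.4146
K: 0.46 × 39.098 = 17.9851
Al: 1 × 26.982 = 26.9820
Si: 3 × 28.085 = 84.2550
O: 8 × 15.999 = 127.9920
Summing the contributions gives the formula mass.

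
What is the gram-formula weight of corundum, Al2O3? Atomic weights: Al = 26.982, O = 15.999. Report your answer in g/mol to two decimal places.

M = 2*26.982 + 3*15.999

101.96 g/mol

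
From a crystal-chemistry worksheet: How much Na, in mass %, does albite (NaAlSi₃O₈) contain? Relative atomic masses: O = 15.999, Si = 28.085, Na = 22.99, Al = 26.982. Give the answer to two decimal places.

Molar mass of NaAlSi₃O₈: 1×22.99 + 1×26.982 + 3×28.085 + 8×15.999 = 262.219 g/mol.
Mass of Na per formula unit: 1 × 22.99 = 22.990 g.
Weight fraction Na = 22.990 / 262.219 = 0.0877.

8.77 mass %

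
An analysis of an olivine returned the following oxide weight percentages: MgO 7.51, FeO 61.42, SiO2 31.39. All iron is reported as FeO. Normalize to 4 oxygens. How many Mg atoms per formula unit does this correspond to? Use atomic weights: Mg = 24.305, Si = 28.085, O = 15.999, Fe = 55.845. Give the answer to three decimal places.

MgO: 7.51/40.304 = 0.18633 mol → 0.18633 mol Mg, 0.18633 mol O.
FeO: 61.42/71.844 = 0.85491 mol → 0.85491 mol Fe, 0.85491 mol O.
SiO2: 31.39/60.083 = 0.52244 mol → 0.52244 mol Si, 1.04488 mol O.
Total oxygen = 2.08612 mol. Normalization factor = 4/2.08612 = 1.91744.
Mg per 4 O = 0.18633 × 1.91744 = 0.357.

0.357 Mg apfu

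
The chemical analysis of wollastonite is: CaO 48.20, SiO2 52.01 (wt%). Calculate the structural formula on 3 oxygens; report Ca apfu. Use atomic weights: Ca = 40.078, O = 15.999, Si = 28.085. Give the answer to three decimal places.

CaO (M=56.077): mol = 0.85953; Ca = 0.85953, O = 0.85953.
SiO2 (M=60.083): mol = 0.86564; Si = 0.86564, O = 1.73128.
ΣO = 2.59081; factor = 3/ΣO = 1.15794.
Ca apfu = 0.85953 × 1.15794 = 0.995.

0.995 Ca apfu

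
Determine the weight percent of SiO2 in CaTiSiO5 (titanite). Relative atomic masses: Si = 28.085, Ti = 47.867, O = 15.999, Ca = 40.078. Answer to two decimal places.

30.65 wt%

Formula mass = 196.025 g/mol.
1 Si → 1.0000 mol SiO2 per formula unit; M(SiO2) = 60.083, so SiO2 mass = 60.083 g.
60.083/196.025 × 100 = 30.65 wt%.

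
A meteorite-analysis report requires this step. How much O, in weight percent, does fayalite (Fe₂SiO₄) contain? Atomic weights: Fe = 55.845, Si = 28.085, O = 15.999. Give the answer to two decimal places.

Molar mass of Fe₂SiO₄: 2·55.845 + 1·28.085 + 4·15.999 = 203.771 g/mol.
Mass of O per formula unit: 4 × 15.999 = 63.996 g.
Weight fraction O = 63.996 / 203.771 = 0.3141.

31.41 weight percent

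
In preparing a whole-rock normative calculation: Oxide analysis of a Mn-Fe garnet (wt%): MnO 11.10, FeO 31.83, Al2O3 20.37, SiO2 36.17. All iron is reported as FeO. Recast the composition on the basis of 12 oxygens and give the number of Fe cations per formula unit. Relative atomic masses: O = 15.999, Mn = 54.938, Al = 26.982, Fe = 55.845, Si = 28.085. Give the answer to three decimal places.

2.213 Fe apfu

MnO: 11.10/70.937 = 0.15648 mol → 0.15648 mol Mn, 0.15648 mol O.
FeO: 31.83/71.844 = 0.44304 mol → 0.44304 mol Fe, 0.44304 mol O.
Al2O3: 20.37/101.961 = 0.19978 mol → 0.39956 mol Al, 0.59934 mol O.
SiO2: 36.17/60.083 = 0.60200 mol → 0.60200 mol Si, 1.20400 mol O.
Total oxygen = 2.40286 mol. Normalization factor = 12/2.40286 = 4.99405.
Fe per 12 O = 0.44304 × 4.99405 = 2.213.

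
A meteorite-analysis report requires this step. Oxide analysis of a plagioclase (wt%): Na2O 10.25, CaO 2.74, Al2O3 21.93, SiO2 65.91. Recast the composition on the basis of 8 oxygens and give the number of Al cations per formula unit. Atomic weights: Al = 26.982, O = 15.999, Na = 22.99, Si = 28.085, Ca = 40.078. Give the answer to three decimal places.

Na2O (M=61.979): mol = 0.16538; Na = 0.33076, O = 0.16538.
CaO (M=56.077): mol = 0.04886; Ca = 0.04886, O = 0.04886.
Al2O3 (M=101.961): mol = 0.21508; Al = 0.43016, O = 0.64524.
SiO2 (M=60.083): mol = 1.09698; Si = 1.09698, O = 2.19396.
ΣO = 3.05344; factor = 8/ΣO = 2.62000.
Al apfu = 0.43016 × 2.62000 = 1.127.

1.127 Al apfu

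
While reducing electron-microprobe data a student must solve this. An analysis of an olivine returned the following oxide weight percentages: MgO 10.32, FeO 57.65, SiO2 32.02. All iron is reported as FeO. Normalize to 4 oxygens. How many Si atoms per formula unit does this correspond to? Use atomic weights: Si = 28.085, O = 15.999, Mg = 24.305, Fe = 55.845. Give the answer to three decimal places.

1.003 Si apfu

MgO: 10.32/40.304 = 0.25605 mol → 0.25605 mol Mg, 0.25605 mol O.
FeO: 57.65/71.844 = 0.80243 mol → 0.80243 mol Fe, 0.80243 mol O.
SiO2: 32.02/60.083 = 0.53293 mol → 0.53293 mol Si, 1.06586 mol O.
Total oxygen = 2.12434 mol. Normalization factor = 4/2.12434 = 1.88294.
Si per 4 O = 0.53293 × 1.88294 = 1.003.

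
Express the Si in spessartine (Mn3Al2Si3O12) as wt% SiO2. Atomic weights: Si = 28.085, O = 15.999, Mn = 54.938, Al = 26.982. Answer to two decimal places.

Molar mass of Mn3Al2Si3O12 = 3·54.938 + 2·26.982 + 3·28.085 + 12·15.999 = 495.021 g/mol.
Each formula unit contains 3 Si, equivalent to 3/1 = 3.0000 mol SiO2.
M(SiO2) = 1×28.085 + 2×15.999 = 60.083 g/mol.
Mass of SiO2 per formula unit = 3.0000 × 60.083 = 180.249 g.
SiO2 wt% = 180.249 / 495.021 × 100 = 36.41%.

36.41 wt%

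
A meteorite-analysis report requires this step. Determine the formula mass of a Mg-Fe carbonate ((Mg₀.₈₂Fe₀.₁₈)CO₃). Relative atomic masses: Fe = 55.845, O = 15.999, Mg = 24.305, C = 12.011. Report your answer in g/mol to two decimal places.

Mg: 0.82 × 24.305 = 19.9301
Fe: 0.18 × 55.845 = 10.0521
C: 1 × 12.011 = 12.0110
O: 3 × 15.999 = 47.9970
Summing the contributions gives the formula mass.

89.99 g/mol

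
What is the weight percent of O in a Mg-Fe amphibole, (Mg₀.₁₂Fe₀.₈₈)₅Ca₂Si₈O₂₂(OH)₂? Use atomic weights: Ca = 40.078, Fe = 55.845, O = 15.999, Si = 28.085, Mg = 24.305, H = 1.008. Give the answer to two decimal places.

Formula mass = 0.60×24.305 + 4.40×55.845 + 2×40.078 + 8×28.085 + 24×15.999 + 2×1.008 = 951.129 g/mol, of which 383.976 g is O.
So O makes up 383.976/951.129 = 0.4037 of the mass, i.e. 40.37%.

40.37 weight percent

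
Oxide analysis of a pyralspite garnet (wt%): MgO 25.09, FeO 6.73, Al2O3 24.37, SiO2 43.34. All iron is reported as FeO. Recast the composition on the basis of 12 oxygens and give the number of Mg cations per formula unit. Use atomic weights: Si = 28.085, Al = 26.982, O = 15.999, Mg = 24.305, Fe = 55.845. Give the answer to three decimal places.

MgO: 25.09/40.304 = 0.62252 mol → 0.62252 mol Mg, 0.62252 mol O.
FeO: 6.73/71.844 = 0.09368 mol → 0.09368 mol Fe, 0.09368 mol O.
Al2O3: 24.37/101.961 = 0.23901 mol → 0.47802 mol Al, 0.71703 mol O.
SiO2: 43.34/60.083 = 0.72134 mol → 0.72134 mol Si, 1.44268 mol O.
Total oxygen = 2.87591 mol. Normalization factor = 12/2.87591 = 4.17259.
Mg per 12 O = 0.62252 × 4.17259 = 2.598.

2.598 Mg apfu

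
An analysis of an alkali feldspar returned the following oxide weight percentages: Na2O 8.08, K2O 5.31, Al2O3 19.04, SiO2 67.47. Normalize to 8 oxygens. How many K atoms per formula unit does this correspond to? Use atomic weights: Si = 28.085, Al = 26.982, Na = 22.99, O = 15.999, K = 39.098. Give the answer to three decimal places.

0.301 K apfu

Na2O: 8.08/61.979 = 0.13037 mol → 0.26074 mol Na, 0.13037 mol O.
K2O: 5.31/94.195 = 0.05637 mol → 0.11274 mol K, 0.05637 mol O.
Al2O3: 19.04/101.961 = 0.18674 mol → 0.37348 mol Al, 0.56022 mol O.
SiO2: 67.47/60.083 = 1.12295 mol → 1.12295 mol Si, 2.24590 mol O.
Total oxygen = 2.99286 mol. Normalization factor = 8/2.99286 = 2.67303.
K per 8 O = 0.11274 × 2.67303 = 0.301.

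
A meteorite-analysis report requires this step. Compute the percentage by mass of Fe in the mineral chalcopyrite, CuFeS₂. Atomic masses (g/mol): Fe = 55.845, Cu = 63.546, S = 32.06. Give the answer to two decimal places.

Formula mass = 1·63.546 + 1·55.845 + 2·32.06 = 183.511 g/mol, of which 55.845 g is Fe.
So Fe makes up 55.845/183.511 = 0.3043 of the mass, i.e. 30.43%.

30.43 wt%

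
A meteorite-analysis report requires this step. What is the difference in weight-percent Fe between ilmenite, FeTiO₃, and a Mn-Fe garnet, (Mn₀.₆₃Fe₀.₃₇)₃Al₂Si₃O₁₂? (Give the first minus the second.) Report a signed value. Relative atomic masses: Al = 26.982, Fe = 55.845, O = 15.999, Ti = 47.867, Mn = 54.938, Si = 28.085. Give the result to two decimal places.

24.31 percentage points

M(FeTiO₃) = 151.709 g/mol, so wt% Fe = 55.845/151.709 × 100 = 36.81%.
M((Mn₀.₆₃Fe₀.₃₇)₃Al₂Si₃O₁₂) = 496.028 g/mol, so wt% Fe = 61.988/496.028 × 100 = 12.50%.
36.81 − 12.50 = 24.31 pp.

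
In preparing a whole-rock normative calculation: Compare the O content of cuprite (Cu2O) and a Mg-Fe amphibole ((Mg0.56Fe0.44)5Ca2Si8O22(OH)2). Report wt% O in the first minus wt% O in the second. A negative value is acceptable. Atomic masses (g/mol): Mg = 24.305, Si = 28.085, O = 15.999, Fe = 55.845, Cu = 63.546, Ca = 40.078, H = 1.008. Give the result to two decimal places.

M(Cu2O) = 143.091 g/mol, so wt% O = 15.999/143.091 × 100 = 11.18%.
M((Mg0.56Fe0.44)5Ca2Si8O22(OH)2) = 881.741 g/mol, so wt% O = 383.976/881.741 × 100 = 43.55%.
11.18 − 43.55 = -32.37 pp.

-32.37 percentage points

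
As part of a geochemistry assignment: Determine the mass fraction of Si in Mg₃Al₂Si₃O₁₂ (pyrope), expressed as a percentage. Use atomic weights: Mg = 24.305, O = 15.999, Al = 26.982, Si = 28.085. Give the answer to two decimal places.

20.90 wt%

M(Mg₃Al₂Si₃O₁₂) = 403.122 g/mol.
Si contributes 3 × 28.085 = 84.255 g per mole.
84.255/403.122 = 0.2090 → 20.90%.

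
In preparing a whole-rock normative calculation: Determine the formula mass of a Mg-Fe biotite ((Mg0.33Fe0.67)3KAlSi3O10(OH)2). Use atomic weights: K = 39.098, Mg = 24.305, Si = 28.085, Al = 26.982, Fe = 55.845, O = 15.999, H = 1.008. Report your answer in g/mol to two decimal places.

M = 0.99*24.305 + 2.01*55.845 + 1*39.098 + 1*26.982 + 3*28.085 + 12*15.999 + 2*1.008

480.65 g/mol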